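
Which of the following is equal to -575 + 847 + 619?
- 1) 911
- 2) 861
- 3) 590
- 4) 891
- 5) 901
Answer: 4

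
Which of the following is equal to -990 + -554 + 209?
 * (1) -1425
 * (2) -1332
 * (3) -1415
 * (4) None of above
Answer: 4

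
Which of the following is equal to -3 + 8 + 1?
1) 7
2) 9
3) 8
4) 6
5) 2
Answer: 4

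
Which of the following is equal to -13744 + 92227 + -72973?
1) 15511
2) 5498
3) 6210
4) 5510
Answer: 4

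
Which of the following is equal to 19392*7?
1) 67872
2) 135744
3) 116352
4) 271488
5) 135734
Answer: 2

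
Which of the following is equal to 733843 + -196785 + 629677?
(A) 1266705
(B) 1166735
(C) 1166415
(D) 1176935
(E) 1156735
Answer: B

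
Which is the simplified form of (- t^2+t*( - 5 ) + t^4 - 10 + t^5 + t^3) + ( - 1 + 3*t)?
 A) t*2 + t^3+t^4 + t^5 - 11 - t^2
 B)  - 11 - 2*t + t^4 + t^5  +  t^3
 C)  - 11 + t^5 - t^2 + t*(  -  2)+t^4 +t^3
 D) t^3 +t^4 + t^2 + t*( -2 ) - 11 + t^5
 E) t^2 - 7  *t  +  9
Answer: C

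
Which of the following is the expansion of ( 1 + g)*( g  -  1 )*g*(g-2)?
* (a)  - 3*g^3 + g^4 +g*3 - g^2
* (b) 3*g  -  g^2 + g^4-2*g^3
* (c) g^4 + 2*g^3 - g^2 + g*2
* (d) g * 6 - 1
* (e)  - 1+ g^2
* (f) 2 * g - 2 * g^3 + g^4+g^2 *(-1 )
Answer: f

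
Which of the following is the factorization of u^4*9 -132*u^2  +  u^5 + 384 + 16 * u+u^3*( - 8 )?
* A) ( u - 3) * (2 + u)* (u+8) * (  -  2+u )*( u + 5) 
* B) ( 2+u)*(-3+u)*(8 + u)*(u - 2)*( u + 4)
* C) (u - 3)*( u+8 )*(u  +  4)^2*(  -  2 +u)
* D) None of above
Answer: B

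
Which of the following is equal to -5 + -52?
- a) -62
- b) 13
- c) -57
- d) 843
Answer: c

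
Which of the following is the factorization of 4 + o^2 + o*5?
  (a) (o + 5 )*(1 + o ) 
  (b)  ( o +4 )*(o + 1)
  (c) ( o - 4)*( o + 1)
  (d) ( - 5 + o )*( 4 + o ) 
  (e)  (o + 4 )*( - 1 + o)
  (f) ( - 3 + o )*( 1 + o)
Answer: b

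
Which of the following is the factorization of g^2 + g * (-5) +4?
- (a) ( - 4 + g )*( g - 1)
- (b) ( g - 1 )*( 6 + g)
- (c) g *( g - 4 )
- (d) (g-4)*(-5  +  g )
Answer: a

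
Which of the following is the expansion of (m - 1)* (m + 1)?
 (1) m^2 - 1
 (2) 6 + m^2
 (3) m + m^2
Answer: 1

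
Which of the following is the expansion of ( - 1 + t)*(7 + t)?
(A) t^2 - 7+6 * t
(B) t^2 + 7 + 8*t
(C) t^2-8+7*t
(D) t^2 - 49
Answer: A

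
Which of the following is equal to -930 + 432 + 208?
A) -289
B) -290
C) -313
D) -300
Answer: B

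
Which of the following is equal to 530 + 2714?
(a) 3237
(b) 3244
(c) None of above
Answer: b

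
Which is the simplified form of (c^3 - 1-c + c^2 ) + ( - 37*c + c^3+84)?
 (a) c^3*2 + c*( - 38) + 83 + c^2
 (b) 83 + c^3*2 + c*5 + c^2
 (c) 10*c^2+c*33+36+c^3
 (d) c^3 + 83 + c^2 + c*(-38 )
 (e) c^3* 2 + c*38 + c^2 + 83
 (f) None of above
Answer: a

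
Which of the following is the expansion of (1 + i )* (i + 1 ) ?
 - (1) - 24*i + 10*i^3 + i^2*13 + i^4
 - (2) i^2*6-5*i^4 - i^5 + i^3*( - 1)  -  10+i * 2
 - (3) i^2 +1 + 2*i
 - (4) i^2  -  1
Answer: 3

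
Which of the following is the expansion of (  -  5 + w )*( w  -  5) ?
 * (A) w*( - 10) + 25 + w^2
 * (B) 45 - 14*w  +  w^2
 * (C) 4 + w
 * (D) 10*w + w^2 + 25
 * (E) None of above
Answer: A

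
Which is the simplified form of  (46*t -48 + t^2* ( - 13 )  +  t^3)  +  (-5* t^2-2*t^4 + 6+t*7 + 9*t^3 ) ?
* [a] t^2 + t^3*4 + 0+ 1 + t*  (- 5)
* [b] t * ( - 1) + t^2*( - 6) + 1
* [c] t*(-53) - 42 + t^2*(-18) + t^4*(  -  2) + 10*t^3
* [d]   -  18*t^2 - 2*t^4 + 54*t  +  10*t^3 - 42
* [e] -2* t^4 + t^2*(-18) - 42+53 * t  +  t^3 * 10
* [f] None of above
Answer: e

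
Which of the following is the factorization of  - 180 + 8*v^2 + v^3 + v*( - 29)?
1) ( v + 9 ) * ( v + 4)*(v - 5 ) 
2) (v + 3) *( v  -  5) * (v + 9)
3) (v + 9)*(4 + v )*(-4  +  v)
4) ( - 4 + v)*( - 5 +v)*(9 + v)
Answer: 1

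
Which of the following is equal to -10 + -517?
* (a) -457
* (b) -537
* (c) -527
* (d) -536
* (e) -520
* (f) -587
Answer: c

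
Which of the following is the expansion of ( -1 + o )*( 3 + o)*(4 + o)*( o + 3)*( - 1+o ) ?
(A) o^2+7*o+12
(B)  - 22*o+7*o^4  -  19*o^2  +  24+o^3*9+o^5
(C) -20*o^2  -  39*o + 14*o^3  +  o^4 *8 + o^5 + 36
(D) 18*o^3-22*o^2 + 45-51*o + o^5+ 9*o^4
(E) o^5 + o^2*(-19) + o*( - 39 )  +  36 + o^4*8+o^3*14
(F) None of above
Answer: C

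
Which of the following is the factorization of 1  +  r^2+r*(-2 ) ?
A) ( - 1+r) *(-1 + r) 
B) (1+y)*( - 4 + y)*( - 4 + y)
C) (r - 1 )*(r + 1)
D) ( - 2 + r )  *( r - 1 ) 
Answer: A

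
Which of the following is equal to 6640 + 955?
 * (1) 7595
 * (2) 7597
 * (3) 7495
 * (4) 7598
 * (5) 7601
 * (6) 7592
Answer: 1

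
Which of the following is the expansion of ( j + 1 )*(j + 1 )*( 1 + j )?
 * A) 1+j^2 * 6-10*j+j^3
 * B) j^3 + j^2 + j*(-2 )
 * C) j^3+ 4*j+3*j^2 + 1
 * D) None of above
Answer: D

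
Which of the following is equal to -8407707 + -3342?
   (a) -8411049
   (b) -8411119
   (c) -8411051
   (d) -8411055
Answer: a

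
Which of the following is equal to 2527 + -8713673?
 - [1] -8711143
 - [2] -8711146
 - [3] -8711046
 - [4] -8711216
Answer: 2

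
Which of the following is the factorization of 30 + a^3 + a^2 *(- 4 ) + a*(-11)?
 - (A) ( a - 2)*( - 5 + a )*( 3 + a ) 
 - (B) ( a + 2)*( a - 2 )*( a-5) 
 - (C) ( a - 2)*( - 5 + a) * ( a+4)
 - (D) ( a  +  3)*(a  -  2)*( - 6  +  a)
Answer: A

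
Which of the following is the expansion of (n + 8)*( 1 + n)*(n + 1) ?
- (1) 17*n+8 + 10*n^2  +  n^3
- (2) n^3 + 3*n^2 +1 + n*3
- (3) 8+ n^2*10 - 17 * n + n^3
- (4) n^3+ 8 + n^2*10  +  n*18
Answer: 1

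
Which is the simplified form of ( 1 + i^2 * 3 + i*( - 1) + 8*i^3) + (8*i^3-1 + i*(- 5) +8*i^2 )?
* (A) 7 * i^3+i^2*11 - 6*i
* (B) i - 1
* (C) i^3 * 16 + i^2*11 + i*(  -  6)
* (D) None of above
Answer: C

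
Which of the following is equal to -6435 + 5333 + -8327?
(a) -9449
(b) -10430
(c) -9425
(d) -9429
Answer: d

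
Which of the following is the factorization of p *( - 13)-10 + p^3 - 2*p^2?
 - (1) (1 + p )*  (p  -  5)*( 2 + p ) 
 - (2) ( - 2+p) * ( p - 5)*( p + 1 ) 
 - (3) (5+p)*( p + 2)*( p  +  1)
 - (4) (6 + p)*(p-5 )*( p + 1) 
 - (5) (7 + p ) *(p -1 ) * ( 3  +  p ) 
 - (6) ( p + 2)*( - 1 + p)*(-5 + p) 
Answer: 1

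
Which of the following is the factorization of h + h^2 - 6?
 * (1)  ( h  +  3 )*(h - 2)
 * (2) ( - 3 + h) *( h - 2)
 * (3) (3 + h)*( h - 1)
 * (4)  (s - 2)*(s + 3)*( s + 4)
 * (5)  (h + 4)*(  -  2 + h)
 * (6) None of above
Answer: 1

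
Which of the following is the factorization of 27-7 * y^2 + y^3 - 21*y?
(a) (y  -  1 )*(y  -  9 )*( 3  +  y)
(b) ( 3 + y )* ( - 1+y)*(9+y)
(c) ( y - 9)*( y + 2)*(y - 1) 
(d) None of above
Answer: a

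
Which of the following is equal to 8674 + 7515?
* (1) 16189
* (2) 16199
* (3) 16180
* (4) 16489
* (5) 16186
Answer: 1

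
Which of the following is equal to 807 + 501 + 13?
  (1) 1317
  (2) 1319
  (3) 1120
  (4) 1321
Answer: 4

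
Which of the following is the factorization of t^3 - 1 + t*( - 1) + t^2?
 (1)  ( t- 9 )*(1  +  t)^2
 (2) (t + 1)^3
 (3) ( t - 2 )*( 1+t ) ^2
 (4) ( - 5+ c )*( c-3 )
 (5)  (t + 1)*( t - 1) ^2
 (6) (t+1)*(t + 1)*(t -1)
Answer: 6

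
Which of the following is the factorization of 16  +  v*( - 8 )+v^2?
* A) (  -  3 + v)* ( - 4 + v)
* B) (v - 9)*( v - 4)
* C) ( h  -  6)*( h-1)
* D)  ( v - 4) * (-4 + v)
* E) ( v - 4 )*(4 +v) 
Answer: D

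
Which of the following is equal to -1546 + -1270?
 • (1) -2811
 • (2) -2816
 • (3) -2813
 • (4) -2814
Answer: 2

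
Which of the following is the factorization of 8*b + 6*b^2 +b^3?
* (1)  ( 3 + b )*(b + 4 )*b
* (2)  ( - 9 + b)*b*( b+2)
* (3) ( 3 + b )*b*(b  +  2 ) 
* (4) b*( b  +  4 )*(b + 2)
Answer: 4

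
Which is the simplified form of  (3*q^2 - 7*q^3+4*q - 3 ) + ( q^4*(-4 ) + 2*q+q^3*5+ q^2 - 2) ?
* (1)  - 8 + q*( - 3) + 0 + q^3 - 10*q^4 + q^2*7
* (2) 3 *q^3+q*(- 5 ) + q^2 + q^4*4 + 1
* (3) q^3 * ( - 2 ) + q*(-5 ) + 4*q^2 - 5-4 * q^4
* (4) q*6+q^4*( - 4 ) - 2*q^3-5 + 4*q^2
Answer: 4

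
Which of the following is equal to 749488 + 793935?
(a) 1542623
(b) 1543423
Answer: b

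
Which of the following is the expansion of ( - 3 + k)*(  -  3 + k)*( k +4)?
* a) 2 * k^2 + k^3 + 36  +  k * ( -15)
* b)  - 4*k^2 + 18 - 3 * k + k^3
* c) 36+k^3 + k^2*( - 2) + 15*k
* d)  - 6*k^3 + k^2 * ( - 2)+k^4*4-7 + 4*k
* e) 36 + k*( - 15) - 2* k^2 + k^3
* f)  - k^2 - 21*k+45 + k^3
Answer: e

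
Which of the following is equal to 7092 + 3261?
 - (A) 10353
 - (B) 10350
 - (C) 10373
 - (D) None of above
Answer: A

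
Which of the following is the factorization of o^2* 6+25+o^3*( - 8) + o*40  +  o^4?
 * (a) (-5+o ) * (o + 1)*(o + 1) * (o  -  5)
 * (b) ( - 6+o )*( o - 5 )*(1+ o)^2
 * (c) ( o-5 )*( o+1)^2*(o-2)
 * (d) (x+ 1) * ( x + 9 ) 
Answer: a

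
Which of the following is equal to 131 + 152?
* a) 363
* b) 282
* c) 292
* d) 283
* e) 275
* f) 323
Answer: d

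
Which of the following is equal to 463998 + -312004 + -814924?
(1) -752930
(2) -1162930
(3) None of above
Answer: 3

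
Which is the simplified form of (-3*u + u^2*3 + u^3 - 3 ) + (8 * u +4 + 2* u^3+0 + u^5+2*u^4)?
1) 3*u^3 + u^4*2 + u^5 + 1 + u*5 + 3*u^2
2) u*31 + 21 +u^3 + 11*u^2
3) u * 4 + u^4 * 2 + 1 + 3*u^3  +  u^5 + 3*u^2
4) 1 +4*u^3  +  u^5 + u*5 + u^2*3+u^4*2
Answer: 1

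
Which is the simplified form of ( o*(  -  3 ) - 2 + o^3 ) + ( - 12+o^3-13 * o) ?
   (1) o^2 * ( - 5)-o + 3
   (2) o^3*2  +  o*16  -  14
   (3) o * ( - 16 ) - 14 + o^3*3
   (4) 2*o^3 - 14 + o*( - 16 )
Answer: 4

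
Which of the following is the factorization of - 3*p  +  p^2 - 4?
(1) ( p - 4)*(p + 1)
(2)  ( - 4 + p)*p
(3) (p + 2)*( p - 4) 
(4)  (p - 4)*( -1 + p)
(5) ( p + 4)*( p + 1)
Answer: 1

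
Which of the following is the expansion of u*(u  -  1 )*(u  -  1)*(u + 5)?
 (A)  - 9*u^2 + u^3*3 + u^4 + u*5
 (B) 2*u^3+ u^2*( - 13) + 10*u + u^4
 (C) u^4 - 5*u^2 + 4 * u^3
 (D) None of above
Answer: A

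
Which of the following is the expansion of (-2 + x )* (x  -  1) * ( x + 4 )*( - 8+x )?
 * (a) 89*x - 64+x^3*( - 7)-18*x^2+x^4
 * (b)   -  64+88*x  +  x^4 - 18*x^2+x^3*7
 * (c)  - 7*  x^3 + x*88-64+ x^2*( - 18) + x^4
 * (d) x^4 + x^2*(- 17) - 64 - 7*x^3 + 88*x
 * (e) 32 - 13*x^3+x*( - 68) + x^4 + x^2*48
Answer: c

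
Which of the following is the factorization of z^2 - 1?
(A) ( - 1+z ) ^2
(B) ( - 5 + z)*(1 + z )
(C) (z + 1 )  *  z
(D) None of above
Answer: D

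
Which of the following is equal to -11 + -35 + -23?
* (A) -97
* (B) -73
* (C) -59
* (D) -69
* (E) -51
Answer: D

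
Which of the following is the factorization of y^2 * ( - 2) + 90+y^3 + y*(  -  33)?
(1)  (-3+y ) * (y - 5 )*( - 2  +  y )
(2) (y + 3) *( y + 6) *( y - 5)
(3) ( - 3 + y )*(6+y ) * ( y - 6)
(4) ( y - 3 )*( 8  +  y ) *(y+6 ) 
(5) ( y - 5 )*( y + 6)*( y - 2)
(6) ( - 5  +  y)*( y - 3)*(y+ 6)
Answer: 6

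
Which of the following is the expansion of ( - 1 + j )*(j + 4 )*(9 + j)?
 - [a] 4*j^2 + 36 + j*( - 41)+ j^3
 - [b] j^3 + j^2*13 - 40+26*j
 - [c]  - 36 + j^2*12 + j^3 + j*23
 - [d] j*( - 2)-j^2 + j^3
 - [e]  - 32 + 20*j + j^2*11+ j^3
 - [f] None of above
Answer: c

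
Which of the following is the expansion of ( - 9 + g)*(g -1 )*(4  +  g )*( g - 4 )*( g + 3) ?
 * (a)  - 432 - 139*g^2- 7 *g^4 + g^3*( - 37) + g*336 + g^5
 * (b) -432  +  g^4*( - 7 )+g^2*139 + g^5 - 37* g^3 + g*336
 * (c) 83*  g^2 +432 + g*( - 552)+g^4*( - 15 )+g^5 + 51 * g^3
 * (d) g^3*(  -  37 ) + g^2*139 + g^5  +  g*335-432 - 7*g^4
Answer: b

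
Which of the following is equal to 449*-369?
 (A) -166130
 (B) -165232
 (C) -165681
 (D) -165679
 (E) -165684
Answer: C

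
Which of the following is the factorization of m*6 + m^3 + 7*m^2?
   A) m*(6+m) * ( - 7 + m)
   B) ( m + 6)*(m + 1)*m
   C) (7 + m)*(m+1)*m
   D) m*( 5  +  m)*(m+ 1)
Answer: B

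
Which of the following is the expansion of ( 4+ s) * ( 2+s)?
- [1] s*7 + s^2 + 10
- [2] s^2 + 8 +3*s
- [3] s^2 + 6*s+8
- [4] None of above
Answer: 3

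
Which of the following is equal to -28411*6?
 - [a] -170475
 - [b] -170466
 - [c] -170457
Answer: b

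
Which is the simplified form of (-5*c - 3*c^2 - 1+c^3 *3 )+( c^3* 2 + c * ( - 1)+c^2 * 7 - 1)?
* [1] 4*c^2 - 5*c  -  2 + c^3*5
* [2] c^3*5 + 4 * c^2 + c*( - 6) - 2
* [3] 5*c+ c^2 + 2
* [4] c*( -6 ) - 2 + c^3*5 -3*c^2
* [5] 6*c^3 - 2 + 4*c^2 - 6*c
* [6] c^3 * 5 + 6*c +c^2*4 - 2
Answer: 2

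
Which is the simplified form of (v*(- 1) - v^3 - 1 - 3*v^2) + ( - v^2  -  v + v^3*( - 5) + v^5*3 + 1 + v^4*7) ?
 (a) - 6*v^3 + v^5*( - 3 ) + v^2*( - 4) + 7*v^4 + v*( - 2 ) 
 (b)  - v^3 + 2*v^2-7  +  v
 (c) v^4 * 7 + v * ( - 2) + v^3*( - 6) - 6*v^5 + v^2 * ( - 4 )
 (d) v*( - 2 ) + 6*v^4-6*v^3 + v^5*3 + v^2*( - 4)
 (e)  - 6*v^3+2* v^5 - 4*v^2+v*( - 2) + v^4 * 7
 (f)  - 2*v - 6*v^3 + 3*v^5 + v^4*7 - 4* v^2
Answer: f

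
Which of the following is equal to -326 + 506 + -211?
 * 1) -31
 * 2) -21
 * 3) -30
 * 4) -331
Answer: 1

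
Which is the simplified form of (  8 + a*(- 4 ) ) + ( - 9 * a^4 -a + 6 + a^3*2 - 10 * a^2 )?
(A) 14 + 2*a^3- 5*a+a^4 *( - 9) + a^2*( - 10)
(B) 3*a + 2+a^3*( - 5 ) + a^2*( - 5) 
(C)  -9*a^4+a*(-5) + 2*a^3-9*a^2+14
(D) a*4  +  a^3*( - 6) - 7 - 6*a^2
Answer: A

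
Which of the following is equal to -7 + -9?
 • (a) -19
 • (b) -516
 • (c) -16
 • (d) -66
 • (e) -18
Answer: c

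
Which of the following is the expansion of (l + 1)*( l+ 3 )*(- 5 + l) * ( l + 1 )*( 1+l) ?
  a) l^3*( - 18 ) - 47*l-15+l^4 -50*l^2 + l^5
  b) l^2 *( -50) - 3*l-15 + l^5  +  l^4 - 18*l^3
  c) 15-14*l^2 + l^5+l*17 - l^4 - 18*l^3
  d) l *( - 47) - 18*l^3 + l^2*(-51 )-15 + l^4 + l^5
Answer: a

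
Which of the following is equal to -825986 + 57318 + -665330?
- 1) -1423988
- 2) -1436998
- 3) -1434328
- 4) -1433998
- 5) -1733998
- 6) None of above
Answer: 4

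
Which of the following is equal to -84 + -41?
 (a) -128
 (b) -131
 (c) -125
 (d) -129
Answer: c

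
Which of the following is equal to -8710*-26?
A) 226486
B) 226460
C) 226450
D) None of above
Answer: B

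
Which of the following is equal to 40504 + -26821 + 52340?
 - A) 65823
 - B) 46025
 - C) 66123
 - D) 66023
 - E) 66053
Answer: D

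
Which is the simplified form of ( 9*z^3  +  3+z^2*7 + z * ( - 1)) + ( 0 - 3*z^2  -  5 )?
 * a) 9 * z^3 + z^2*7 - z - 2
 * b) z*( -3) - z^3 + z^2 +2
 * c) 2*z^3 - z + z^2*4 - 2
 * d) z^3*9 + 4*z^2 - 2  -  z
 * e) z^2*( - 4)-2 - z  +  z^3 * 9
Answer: d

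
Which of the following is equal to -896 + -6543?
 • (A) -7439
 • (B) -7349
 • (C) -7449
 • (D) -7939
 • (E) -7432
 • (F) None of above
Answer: A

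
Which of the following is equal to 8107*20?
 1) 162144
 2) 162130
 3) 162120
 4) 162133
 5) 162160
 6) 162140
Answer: 6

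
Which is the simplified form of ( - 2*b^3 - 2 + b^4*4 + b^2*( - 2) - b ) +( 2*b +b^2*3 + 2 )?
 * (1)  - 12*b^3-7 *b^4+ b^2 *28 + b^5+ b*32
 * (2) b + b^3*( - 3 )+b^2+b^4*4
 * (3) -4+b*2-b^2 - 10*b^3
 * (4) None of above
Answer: 4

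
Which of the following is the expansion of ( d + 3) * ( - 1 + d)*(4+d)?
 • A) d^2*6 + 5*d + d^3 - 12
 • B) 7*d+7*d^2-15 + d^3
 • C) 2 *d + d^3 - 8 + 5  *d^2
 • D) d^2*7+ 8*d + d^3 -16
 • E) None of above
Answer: A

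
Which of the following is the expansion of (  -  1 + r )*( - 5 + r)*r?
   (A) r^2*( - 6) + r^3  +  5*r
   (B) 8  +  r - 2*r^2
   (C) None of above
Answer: A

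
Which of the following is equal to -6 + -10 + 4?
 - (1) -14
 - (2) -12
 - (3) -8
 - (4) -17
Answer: 2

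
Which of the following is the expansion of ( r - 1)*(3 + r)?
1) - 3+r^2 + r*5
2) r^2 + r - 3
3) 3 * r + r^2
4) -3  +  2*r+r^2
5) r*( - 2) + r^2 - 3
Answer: 4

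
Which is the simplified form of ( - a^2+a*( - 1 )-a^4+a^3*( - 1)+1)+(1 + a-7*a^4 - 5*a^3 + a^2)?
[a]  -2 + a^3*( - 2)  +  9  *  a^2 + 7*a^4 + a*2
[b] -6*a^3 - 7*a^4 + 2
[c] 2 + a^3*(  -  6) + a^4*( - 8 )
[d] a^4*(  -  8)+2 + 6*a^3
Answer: c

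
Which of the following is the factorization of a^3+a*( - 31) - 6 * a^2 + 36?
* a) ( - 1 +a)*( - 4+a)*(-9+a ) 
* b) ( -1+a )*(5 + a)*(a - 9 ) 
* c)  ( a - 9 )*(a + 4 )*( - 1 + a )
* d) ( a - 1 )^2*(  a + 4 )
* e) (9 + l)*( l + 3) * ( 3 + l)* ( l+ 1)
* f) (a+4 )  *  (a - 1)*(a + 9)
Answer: c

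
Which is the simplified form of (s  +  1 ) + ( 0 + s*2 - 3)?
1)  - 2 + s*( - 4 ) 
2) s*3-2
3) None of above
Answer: 2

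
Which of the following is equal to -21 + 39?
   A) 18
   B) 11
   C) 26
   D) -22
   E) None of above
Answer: A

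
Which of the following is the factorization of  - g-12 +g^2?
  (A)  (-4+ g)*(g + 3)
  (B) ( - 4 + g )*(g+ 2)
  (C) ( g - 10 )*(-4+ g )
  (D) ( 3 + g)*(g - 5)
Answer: A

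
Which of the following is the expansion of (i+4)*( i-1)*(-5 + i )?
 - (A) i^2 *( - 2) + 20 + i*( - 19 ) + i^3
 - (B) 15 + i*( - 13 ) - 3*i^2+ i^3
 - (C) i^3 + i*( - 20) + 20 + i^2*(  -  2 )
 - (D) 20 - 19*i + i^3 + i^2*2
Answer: A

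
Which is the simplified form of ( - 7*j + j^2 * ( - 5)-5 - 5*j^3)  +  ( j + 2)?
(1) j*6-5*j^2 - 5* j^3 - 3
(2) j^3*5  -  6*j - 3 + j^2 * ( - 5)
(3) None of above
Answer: 3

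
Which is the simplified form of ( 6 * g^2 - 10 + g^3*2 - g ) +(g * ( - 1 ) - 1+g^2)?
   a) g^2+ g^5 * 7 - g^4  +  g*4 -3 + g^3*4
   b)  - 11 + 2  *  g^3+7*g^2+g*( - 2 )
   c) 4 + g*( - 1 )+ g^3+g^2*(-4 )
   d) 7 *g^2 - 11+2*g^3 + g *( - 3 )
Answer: b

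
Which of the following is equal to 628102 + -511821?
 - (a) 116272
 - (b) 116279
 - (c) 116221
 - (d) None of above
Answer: d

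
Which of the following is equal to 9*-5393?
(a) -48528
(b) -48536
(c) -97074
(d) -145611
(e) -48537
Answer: e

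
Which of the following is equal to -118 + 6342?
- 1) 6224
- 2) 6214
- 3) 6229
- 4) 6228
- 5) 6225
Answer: 1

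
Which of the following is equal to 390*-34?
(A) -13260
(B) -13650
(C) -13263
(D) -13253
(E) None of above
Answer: A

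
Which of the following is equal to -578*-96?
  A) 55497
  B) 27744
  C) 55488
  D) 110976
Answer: C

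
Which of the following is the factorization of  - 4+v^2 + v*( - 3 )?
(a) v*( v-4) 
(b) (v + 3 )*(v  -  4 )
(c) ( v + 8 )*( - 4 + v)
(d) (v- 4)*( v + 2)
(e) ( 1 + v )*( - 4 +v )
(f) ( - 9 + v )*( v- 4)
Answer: e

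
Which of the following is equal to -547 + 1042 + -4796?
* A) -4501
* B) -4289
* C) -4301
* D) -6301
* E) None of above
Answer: C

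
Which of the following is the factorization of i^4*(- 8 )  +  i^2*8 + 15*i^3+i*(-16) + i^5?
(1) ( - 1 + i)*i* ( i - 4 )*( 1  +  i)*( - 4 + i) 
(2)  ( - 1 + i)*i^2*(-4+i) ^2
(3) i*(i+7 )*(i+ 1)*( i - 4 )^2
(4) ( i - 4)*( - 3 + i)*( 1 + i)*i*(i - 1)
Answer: 1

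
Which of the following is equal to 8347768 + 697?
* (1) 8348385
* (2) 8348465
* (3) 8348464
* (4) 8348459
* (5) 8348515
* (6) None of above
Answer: 2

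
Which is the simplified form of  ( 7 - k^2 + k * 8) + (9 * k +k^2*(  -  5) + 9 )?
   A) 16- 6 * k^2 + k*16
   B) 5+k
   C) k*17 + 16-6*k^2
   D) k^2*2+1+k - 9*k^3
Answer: C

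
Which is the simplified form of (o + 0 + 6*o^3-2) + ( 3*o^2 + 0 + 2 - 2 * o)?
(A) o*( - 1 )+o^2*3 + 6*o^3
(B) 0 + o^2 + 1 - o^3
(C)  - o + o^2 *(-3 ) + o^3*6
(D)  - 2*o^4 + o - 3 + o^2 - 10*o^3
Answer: A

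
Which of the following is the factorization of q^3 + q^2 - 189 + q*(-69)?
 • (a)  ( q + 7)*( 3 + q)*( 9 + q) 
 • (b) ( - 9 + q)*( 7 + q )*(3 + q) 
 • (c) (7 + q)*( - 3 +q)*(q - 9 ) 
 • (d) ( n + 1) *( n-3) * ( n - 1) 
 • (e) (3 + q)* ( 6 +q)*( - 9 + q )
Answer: b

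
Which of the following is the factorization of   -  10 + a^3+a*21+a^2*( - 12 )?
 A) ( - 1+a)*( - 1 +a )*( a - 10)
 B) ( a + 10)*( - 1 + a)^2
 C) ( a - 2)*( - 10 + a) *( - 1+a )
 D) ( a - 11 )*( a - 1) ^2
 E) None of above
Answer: A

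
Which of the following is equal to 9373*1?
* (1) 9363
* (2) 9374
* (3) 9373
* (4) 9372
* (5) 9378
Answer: 3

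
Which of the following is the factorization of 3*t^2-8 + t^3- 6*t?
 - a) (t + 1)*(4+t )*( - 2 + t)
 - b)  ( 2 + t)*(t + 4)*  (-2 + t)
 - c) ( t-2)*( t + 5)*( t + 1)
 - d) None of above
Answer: a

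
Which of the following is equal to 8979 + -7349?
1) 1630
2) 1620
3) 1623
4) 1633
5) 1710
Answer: 1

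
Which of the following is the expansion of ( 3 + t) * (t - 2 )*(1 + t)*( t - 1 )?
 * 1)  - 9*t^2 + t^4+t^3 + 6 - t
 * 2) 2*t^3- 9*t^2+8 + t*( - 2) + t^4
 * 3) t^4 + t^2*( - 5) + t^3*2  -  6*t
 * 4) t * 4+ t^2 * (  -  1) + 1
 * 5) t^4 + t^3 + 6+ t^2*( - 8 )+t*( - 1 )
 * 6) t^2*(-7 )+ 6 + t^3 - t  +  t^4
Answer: 6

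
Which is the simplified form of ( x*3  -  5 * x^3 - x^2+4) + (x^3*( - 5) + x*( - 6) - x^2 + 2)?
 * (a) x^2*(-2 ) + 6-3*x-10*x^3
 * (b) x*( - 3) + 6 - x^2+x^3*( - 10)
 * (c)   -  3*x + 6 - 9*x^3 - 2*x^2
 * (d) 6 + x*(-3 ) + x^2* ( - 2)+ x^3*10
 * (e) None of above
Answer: a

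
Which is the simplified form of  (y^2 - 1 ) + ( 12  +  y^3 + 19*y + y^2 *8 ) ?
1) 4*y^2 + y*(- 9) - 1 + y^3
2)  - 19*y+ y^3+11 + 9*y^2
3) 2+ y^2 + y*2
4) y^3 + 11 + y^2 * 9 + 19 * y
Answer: 4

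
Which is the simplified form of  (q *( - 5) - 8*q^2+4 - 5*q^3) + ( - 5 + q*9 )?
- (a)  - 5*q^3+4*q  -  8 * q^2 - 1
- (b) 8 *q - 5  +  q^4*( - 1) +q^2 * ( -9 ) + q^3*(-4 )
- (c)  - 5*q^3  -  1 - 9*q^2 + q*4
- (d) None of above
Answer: a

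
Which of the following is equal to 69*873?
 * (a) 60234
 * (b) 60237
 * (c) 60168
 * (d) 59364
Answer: b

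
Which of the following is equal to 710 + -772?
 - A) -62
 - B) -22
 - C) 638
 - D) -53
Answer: A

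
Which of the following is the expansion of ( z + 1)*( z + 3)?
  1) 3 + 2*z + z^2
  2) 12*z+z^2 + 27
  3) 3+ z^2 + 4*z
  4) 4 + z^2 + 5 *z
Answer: 3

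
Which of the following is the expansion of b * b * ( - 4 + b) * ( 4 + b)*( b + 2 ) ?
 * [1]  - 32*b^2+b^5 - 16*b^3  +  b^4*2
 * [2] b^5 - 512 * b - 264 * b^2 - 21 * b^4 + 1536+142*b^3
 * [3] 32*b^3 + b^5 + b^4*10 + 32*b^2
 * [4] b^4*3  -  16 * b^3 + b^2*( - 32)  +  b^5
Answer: 1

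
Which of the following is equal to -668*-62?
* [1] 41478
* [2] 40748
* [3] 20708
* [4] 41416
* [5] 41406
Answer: 4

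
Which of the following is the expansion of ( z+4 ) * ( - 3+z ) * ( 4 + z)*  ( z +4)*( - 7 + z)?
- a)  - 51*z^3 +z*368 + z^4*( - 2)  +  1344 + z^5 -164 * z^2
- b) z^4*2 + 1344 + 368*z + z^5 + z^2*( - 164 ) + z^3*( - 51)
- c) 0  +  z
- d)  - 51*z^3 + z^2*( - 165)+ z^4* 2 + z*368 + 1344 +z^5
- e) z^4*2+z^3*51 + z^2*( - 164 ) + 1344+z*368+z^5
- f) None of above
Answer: b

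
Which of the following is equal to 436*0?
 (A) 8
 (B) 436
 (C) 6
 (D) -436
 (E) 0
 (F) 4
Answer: E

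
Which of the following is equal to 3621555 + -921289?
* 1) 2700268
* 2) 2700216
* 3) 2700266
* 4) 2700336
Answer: 3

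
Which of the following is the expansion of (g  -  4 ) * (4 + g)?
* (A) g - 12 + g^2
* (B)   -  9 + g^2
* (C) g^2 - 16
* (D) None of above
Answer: C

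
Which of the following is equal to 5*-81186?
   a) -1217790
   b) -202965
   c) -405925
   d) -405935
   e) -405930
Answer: e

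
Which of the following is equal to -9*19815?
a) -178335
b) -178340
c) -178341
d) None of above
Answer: a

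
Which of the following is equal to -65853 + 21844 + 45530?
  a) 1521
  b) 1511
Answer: a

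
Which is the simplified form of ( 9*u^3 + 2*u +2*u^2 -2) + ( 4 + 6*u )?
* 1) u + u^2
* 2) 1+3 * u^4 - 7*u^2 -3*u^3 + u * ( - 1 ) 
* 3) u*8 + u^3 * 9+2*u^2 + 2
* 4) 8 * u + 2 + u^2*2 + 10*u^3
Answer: 3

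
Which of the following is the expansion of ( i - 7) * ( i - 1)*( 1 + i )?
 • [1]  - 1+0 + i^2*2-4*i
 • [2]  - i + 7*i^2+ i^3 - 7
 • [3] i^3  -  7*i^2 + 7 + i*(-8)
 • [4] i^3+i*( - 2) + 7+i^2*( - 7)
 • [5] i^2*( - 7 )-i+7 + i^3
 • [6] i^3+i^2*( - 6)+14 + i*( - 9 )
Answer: 5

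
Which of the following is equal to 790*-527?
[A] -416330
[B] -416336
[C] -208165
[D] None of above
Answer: A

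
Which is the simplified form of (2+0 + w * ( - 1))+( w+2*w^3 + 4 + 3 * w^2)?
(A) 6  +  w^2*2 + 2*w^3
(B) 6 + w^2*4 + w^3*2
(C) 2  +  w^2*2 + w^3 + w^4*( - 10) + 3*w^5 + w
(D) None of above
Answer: D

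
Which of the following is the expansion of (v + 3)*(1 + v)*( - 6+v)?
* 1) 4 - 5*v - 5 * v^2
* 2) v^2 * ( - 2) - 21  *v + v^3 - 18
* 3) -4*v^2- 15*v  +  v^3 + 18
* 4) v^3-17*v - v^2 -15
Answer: 2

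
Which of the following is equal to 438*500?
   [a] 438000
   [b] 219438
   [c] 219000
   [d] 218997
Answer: c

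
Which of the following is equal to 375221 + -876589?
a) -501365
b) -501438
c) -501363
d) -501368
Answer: d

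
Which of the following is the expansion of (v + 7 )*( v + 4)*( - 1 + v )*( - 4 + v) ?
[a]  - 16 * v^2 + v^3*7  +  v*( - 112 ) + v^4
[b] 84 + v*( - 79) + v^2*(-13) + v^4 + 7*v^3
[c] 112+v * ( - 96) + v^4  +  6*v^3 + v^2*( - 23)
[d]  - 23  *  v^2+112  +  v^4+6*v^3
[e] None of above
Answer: c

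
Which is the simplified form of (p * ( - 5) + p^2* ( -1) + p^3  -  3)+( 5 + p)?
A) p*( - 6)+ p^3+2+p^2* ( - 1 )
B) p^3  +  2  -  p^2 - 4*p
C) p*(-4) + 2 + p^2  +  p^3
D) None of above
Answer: B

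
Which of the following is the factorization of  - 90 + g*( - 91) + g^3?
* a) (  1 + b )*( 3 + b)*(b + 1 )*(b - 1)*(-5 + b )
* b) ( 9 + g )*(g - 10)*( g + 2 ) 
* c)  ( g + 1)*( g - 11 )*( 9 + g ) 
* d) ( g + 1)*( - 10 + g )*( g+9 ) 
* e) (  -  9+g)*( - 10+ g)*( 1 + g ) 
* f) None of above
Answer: d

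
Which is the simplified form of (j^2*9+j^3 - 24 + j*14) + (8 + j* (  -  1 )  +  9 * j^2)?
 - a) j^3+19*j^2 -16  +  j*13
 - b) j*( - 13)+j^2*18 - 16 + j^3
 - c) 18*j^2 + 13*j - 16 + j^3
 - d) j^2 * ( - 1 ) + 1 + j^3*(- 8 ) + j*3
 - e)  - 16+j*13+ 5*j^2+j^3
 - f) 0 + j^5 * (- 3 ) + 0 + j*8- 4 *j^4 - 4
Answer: c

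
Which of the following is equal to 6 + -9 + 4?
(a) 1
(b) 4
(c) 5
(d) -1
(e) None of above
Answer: a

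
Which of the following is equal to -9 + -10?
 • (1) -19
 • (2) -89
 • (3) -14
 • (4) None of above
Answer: 1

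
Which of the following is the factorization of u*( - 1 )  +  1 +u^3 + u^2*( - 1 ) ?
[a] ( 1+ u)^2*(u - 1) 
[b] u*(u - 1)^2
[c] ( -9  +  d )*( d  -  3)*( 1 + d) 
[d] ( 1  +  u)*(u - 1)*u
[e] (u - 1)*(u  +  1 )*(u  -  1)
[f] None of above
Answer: e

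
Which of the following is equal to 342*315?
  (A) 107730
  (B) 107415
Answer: A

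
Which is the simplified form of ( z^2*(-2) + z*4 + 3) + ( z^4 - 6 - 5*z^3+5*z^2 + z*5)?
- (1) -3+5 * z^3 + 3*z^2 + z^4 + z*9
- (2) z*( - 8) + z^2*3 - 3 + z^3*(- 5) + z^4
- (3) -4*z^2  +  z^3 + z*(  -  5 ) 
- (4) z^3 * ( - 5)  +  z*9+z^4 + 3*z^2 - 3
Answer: 4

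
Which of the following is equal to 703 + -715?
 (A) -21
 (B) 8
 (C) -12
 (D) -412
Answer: C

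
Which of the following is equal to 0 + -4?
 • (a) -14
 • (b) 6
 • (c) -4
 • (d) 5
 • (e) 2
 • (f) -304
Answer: c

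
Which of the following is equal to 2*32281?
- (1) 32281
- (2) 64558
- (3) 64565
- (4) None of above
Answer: 4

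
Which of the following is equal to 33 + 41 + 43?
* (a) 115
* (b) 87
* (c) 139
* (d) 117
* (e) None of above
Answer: d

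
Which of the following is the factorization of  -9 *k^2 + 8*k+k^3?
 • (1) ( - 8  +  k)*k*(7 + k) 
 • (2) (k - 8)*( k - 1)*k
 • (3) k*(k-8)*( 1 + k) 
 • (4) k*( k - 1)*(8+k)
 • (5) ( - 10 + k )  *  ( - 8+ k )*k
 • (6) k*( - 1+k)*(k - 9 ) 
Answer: 2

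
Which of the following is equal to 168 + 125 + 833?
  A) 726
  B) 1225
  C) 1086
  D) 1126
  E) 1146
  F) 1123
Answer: D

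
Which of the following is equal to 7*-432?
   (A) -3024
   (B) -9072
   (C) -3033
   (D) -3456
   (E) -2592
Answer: A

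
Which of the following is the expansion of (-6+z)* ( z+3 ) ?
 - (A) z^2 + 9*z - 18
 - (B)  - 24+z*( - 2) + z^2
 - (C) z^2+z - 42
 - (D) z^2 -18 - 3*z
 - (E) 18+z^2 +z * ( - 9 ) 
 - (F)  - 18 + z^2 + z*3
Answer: D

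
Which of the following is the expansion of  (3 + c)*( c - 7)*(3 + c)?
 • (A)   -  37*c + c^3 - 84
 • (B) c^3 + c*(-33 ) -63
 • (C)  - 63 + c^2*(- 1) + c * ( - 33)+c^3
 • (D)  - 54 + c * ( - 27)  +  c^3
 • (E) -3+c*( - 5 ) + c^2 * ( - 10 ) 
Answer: C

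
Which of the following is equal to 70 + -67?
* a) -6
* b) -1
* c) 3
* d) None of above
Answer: c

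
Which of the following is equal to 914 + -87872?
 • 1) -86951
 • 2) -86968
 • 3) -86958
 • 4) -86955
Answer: 3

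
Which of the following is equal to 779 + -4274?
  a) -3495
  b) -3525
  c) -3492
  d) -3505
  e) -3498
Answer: a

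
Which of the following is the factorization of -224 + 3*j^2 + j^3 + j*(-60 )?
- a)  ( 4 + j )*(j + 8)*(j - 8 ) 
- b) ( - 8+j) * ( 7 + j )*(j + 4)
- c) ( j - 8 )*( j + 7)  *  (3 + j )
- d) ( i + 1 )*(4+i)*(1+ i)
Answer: b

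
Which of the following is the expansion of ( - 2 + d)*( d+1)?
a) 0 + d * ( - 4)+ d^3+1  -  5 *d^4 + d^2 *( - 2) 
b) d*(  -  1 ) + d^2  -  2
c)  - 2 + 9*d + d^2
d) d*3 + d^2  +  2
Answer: b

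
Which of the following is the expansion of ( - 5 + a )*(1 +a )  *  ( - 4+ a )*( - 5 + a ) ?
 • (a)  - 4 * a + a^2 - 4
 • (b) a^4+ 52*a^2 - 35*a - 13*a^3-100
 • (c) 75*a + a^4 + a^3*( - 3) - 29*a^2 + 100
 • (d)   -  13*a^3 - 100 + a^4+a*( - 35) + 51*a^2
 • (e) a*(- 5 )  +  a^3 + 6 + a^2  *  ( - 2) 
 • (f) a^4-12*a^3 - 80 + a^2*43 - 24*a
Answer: d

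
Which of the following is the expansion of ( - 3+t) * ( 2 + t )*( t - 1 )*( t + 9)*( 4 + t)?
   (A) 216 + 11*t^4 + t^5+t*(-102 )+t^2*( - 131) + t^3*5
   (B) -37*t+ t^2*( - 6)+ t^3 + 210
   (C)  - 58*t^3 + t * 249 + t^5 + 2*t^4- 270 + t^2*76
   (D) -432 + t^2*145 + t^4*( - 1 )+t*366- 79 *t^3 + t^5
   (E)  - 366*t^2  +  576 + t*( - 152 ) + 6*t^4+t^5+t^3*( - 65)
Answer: A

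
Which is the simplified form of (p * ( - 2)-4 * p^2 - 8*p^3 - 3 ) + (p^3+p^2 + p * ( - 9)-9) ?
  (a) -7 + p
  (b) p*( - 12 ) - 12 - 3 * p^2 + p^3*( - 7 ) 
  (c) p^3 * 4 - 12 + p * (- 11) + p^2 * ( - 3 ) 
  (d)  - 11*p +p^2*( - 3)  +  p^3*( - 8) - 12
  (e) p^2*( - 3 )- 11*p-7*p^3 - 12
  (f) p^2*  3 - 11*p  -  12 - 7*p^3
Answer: e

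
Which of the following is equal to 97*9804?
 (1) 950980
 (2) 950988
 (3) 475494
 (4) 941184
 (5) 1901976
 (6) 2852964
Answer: 2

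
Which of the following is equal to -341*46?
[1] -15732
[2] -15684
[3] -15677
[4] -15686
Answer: 4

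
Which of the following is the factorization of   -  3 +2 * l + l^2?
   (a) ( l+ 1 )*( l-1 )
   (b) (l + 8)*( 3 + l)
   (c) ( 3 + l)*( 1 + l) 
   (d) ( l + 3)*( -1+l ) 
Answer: d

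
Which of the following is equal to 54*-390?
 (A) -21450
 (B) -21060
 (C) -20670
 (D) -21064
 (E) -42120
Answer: B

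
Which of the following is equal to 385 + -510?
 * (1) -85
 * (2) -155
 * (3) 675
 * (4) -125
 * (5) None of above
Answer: 4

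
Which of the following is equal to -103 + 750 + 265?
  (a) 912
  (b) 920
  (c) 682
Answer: a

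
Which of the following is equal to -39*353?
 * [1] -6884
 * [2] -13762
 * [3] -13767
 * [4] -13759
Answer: 3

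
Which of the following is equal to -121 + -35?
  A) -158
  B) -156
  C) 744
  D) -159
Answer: B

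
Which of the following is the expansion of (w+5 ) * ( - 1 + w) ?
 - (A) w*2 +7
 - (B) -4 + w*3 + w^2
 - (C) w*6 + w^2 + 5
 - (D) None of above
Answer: D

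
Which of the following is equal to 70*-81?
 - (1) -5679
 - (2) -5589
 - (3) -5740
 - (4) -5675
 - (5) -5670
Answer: 5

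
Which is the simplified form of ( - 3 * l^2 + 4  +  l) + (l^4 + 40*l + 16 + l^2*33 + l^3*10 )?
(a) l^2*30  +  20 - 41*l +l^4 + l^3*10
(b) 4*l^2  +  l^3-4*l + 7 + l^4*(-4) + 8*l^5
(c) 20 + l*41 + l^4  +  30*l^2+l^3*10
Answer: c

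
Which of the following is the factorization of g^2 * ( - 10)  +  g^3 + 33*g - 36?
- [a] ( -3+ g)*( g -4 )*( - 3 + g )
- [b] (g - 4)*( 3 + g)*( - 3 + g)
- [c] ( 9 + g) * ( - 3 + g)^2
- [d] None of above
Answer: a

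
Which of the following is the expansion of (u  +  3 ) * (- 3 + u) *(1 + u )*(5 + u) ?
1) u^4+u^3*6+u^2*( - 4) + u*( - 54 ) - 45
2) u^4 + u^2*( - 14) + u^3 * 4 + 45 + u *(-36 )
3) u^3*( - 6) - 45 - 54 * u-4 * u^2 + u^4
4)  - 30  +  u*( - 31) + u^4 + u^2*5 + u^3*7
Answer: 1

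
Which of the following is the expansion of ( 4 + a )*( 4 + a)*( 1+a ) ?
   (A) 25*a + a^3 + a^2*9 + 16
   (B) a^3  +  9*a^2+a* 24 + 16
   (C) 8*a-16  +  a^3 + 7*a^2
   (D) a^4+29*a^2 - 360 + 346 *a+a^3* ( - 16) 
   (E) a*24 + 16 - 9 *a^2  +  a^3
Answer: B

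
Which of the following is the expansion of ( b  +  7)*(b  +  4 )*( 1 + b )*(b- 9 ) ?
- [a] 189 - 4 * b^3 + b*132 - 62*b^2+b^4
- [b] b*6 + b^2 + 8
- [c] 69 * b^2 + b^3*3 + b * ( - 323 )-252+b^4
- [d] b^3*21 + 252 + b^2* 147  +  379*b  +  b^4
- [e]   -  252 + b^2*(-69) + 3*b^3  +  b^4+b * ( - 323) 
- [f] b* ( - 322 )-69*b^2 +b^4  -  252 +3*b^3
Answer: e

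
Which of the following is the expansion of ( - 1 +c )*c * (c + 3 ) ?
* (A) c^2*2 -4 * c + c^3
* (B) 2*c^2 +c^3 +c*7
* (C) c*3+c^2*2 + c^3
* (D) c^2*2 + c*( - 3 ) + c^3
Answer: D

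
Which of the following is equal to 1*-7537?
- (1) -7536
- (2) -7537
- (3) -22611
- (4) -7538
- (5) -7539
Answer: 2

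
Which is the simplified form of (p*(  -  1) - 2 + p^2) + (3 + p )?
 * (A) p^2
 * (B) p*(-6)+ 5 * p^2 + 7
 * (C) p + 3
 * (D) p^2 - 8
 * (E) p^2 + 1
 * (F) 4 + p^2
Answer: E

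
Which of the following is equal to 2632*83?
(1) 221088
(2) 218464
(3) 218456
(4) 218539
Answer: 3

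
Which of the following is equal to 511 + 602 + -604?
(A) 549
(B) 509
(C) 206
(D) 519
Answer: B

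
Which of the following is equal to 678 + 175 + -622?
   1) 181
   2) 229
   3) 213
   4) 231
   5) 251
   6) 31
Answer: 4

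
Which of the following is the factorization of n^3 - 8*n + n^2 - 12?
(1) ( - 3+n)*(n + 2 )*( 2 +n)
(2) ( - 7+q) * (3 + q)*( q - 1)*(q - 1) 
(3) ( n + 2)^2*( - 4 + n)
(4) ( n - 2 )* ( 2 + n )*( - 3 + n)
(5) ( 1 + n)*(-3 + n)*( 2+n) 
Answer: 1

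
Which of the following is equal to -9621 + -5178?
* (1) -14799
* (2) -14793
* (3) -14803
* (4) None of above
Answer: 1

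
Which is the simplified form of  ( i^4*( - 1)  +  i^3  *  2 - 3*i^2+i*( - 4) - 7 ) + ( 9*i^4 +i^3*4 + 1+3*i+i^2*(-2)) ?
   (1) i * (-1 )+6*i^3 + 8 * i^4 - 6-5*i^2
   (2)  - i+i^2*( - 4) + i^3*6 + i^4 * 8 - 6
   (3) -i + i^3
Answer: 1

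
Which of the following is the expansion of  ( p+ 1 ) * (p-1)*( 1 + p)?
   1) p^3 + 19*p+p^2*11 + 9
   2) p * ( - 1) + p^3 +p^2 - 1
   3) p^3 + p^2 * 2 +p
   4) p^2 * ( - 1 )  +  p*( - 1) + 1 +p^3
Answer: 2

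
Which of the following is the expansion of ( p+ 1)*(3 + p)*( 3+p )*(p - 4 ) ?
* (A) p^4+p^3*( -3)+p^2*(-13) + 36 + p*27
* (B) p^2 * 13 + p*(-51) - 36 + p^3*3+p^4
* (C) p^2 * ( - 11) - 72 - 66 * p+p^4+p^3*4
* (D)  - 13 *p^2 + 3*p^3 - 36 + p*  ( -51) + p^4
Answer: D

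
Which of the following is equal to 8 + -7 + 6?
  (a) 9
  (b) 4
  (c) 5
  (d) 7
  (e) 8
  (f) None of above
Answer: d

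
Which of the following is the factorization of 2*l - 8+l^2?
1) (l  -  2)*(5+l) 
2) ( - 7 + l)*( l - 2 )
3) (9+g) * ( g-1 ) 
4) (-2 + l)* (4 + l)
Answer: 4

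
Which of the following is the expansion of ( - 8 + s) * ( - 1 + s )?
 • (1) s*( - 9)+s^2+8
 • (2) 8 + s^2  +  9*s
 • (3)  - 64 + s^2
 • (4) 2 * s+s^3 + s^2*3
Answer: 1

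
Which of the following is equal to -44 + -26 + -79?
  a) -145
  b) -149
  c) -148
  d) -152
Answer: b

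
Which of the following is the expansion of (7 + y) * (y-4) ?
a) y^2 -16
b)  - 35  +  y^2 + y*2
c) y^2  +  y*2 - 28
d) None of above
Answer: d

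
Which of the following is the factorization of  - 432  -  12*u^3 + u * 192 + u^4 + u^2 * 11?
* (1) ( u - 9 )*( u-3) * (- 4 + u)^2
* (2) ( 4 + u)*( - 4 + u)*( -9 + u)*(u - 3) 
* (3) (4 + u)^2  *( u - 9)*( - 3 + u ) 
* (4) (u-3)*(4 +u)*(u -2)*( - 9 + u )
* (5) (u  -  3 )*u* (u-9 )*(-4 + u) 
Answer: 2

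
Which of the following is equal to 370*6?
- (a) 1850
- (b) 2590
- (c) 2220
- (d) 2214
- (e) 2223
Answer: c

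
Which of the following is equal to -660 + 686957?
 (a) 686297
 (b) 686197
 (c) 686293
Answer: a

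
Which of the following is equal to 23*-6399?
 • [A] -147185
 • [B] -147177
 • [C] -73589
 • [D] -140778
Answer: B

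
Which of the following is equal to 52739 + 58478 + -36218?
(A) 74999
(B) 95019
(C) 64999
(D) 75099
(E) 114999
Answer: A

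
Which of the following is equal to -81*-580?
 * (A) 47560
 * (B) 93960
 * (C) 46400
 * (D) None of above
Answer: D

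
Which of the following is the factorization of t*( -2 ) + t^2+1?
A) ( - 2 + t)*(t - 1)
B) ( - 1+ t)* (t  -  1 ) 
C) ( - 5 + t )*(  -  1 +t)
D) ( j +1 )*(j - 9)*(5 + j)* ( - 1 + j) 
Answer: B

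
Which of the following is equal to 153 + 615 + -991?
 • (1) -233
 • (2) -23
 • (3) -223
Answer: 3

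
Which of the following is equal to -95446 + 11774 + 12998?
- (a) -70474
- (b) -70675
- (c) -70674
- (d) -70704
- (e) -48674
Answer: c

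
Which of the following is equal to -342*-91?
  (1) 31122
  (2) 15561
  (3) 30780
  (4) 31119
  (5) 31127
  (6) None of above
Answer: 1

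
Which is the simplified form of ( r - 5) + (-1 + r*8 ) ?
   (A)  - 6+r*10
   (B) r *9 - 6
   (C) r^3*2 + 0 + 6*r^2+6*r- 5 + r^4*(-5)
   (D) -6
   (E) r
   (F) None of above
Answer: B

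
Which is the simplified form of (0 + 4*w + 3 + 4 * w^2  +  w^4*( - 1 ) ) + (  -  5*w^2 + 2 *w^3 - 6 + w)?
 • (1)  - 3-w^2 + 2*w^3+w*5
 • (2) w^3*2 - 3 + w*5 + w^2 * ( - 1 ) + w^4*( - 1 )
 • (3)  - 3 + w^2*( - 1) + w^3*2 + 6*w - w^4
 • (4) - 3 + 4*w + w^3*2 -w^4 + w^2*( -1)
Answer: 2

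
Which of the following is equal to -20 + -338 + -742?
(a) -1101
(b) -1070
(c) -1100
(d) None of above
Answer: c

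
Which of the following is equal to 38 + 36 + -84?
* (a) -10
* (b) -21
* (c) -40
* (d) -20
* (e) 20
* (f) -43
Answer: a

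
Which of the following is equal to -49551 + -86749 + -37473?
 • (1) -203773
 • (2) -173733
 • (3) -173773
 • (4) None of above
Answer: 3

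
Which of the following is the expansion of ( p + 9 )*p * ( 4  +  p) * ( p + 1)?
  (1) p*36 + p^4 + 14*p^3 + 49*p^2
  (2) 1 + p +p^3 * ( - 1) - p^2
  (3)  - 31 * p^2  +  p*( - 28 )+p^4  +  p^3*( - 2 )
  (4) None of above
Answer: 1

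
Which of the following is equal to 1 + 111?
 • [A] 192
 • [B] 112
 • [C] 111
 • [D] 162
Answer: B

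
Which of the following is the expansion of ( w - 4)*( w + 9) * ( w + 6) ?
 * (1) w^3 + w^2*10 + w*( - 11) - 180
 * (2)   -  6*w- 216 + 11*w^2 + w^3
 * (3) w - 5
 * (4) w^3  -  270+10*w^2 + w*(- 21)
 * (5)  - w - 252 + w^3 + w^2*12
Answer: 2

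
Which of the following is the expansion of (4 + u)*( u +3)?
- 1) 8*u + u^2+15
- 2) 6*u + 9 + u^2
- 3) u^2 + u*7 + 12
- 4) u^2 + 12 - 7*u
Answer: 3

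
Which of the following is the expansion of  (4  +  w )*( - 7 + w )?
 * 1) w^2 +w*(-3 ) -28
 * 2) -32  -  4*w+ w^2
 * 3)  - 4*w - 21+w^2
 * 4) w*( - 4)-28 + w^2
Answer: 1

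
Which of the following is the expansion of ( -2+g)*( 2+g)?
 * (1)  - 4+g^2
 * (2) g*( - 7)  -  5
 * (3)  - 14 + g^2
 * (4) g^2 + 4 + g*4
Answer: 1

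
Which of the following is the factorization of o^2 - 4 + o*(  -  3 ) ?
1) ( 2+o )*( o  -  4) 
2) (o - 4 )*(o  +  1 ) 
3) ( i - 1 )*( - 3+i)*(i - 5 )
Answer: 2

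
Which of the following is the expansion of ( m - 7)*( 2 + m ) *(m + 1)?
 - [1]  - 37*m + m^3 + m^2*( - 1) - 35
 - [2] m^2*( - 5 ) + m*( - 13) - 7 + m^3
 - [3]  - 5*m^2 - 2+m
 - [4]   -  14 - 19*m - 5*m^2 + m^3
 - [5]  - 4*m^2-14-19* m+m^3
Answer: 5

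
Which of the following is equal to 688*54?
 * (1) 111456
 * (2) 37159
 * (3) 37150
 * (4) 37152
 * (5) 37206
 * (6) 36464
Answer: 4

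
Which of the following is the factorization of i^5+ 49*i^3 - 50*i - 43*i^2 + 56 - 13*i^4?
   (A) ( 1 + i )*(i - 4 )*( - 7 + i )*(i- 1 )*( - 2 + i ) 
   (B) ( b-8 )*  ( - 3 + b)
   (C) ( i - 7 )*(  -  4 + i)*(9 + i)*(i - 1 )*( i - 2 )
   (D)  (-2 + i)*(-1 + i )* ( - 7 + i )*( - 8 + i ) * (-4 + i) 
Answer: A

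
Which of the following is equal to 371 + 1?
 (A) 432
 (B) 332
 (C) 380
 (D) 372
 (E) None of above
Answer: D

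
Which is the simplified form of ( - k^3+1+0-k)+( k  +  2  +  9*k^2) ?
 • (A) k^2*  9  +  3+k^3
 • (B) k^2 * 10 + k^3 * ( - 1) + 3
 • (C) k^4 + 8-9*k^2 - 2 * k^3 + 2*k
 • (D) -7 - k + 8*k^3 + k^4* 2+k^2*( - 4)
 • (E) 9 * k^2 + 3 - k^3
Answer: E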